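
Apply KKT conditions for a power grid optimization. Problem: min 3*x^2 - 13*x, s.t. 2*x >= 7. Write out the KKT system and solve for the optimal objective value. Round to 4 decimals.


Step 1: Try lambda = 0 (constraint inactive).
x_unc = 13/(2*3) = 2.1667
Check: 2*2.1667 = 4.3334 < 7 -- violated!
Step 2: Constraint must be active: 2*x = 7
x* = 7/2 = 3.5
lambda = (2*3*3.5 - 13)/2 = 4.0
Step 3: Compute optimal value.
f(x*) = 3*3.5^2 - 13*3.5 = -8.75


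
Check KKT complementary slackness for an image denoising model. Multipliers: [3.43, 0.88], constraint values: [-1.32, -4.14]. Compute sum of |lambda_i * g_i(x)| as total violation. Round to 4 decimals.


KKT complementary slackness check:
lambda_1 * g_1 = 3.43 * -1.32 = -4.5276
lambda_2 * g_2 = 0.88 * -4.14 = -3.6432
Total violation = 4.5276 + 3.6432 = 8.1708


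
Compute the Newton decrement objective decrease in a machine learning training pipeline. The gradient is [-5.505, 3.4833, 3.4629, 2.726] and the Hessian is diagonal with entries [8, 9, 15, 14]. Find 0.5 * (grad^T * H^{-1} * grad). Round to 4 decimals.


Step 1: H is diagonal, so H^(-1) * g = [-0.6881, 0.387, 0.2309, 0.1947].
Step 2: g^T H^(-1) g = sum_i g_i^2 / H_ii
  = (-5.505)^2/8 + (3.4833)^2/9 + (3.4629)^2/15 + (2.726)^2/14
  = 3.7881 + 1.3482 + 0.7994 + 0.5308 = 6.4665
Step 3: Objective decrease = 0.5 * g^T H^(-1) g = 3.2333


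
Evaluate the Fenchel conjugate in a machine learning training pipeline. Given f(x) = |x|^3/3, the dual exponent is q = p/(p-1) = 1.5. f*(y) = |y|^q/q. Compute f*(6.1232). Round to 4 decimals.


The conjugate exponent q satisfies 1/p + 1/q = 1.
p = 3, so q = 3/(3 - 1) = 1.5
|y|^q = 6.1232^1.5 = 15.1519
f*(6.1232) = 15.1519 / 1.5 = 10.1013


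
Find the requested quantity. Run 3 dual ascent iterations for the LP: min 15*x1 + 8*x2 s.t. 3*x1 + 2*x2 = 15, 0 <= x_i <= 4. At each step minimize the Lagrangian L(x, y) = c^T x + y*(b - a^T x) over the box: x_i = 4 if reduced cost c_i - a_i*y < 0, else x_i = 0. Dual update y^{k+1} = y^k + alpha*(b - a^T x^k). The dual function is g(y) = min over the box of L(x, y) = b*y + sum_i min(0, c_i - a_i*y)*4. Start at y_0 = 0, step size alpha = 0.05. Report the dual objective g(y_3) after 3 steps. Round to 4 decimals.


Dual ascent for LP: min 15*x1 + 8*x2, 3*x1 + 2*x2 = 15, 0 <= x_i <= 4
Step 1: y^k = 0.0, reduced costs: (15.0, 8.0)
  x^k = (0.0, 0.0), subgradient = b - a^T x = 15.0
  y^{k+1} = 0.0 + 0.05*15.0 = 0.75
Step 2: y^k = 0.75, reduced costs: (12.75, 6.5)
  x^k = (0.0, 0.0), subgradient = b - a^T x = 15.0
  y^{k+1} = 0.75 + 0.05*15.0 = 1.5
Step 3: y^k = 1.5, reduced costs: (10.5, 5.0)
  x^k = (0.0, 0.0), subgradient = b - a^T x = 15.0
  y^{k+1} = 1.5 + 0.05*15.0 = 2.25
Dual objective at y_3 = 2.25: reduced costs (8.25, 3.5), box minimizer x = (0.0, 0.0)
g(y_3) = b*y + (c1 - a1*y)*x1 + (c2 - a2*y)*x2 = 15*2.25 + 8.25*0.0 + 3.5*0.0 = 33.75 + 0.0 + 0.0 = 33.75


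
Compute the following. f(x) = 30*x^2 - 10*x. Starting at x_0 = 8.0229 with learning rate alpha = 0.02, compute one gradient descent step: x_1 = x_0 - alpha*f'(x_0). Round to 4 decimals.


We compute the gradient at x_0 and apply the update.
f'(x) = 60*x - 10
f'(8.0229) = 60*8.0229 - 10 = 471.374
x_1 = 8.0229 - 0.02*471.374 = -1.4046


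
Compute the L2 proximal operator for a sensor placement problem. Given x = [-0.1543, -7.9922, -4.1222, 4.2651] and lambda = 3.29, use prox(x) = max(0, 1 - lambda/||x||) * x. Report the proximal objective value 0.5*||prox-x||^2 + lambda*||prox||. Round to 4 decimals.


Step 1: Compute ||x||.
||x|| = 9.954
Step 2: Compute scaling factor.
scale = max(0, 1 - 3.29/9.954) = 0.6695
Step 3: prox(x) = [-0.1033, -5.3506, -2.7597, 2.8554]
||prox(x)|| = 6.664
Step 4: Proximal objective.
0.5*||prox-x||^2 = 5.4121
lambda*||prox|| = 21.9246
Total = 27.3367


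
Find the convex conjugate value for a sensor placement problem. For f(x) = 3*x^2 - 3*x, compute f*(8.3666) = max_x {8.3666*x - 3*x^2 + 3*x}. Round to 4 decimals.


f*(y) = sup_x {y*x - a*x^2 - b*x} = sup_x {(y-b)*x - a*x^2}
FOC: (y - b) - 2a*x = 0 => x* = (y - b)/(2a)
x* = (8.3666 + 3)/(2*3) = 1.8944
f*(8.3666) = (y-b)^2/(4a) = (8.3666 + 3)^2/(4*3)
= 129.1996/12 = 10.7666


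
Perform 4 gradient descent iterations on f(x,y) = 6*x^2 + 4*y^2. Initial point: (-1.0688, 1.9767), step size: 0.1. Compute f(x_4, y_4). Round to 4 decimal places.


Gradient descent on f(x,y) = 6*x^2 + 4*y^2.
Starting point: (-1.0688, 1.9767), alpha = 0.1
Step 1: grad_x = 2*6*-1.0688 = -12.8256, grad_y = 2*4*1.9767 = 15.8136
  x_1 = -1.0688 - 0.1*-12.8256 = 0.2138
  y_1 = 1.9767 - 0.1*15.8136 = 0.3953
Step 2: grad_x = 2*6*0.2138 = 2.5651, grad_y = 2*4*0.3953 = 3.1627
  x_2 = 0.2138 - 0.1*2.5651 = -0.0428
  y_2 = 0.3953 - 0.1*3.1627 = 0.0791
Step 3: grad_x = 2*6*-0.0428 = -0.513, grad_y = 2*4*0.0791 = 0.6325
  x_3 = -0.0428 - 0.1*-0.513 = 0.0086
  y_3 = 0.0791 - 0.1*0.6325 = 0.0158
Step 4: grad_x = 2*6*0.0086 = 0.1026, grad_y = 2*4*0.0158 = 0.1265
  x_4 = 0.0086 - 0.1*0.1026 = -0.0017
  y_4 = 0.0158 - 0.1*0.1265 = 0.0032
f(-0.0017, 0.0032) = 6*(-0.0017)^2 + 4*0.0032^2 = 0.0001


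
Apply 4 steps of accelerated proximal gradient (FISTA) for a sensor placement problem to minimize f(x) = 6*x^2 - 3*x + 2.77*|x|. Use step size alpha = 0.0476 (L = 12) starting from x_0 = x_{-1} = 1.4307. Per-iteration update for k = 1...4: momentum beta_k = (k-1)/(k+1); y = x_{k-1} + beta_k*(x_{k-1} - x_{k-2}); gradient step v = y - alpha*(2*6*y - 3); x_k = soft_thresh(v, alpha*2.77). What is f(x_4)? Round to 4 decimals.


FISTA on f(x) = 6*x^2 - 3*x + 2.77*|x|
L = 12, alpha = 0.0476
Iteration 1: beta = 0.0, y = 1.4307 + 0.0*(1.4307 - 1.4307) = 1.4307
  grad(y) = 14.1684, v = y - alpha*grad = 0.7563
  prox(v) = soft_thresh(0.7563, 0.1319) = 0.6244
Iteration 2: beta = 0.3333, y = 0.6244 + 0.3333*(0.6244 - 1.4307) = 0.3557
  grad(y) = 1.2681, v = y - alpha*grad = 0.2953
  prox(v) = soft_thresh(0.2953, 0.1319) = 0.1635
Iteration 3: beta = 0.5, y = 0.1635 + 0.5*(0.1635 - 0.6244) = -0.067
  grad(y) = -3.8043, v = y - alpha*grad = 0.1141
  prox(v) = soft_thresh(0.1141, 0.1319) = 0.0
Iteration 4: beta = 0.6, y = 0.0 + 0.6*(0.0 - 0.1635) = -0.0981
  grad(y) = -4.1769, v = y - alpha*grad = 0.1007
  prox(v) = soft_thresh(0.1007, 0.1319) = 0.0
f(x_4) = 6*0.0^2 - 3*0.0 + 2.77*|0.0| = 0.0


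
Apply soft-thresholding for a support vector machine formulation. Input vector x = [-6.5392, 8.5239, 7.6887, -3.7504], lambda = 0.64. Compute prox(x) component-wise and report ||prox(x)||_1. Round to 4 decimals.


Soft-thresholding with lambda = 0.64:
prox(-6.5392) = sign(-6.5392)*max(|-6.5392| - 0.64, 0) = -5.8992
prox(8.5239) = sign(8.5239)*max(|8.5239| - 0.64, 0) = 7.8839
prox(7.6887) = sign(7.6887)*max(|7.6887| - 0.64, 0) = 7.0487
prox(-3.7504) = sign(-3.7504)*max(|-3.7504| - 0.64, 0) = -3.1104
prox(x) = [-5.8992, 7.8839, 7.0487, -3.1104]
||prox(x)||_1 = 5.8992 + 7.8839 + 7.0487 + 3.1104 = 23.9422


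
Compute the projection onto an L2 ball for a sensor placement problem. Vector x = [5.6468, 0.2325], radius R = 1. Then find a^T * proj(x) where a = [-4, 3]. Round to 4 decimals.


Step 1: Compute ||x|| (intermediates to 6 decimals).
||x|| = sqrt(5.6468^2 + 0.2325^2) = 5.651584
Step 2: Project.
Since ||x|| > R, scale = R/||x|| = 1/5.651584 = 0.176942, proj(x) = scale * x
proj(x) = [0.999156, 0.041139]
Step 3: Dot product.
a^T * proj(x) = -4*0.999156 + 3*0.041139 = -3.8732


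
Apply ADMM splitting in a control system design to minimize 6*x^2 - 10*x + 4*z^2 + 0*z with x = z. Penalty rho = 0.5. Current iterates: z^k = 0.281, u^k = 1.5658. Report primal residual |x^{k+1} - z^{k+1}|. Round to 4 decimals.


ADMM iteration with rho = 0.5, z^k = 0.281, u^k = 1.5658
Step 1: x-update.
Minimize 6*x^2 - 10*x + (0.5/2)*(x - 0.281 + 1.5658)^2
FOC: (2*6 + 0.5)*x = 10 + 0.5*(0.281 - 1.5658)
x^{k+1} = 0.7486
Step 2: z-update.
Minimize 4*z^2 + 0*z + (0.5/2)*(0.7486 - z + 1.5658)^2
FOC: (2*4 + 0.5)*z = 0 + 0.5*(0.7486 + 1.5658)
z^{k+1} = 0.1361
Step 3: u-update.
u^{k+1} = 1.5658 + 0.7486 - 0.1361 = 2.1783
Step 4: Primal residual = |0.7486 - 0.1361| = 0.6125


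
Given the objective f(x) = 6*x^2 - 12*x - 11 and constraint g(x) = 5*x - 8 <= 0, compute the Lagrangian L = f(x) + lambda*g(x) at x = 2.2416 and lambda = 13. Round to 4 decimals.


Step 1: Evaluate f(x).
f(2.2416) = 6*2.2416^2 - 12*2.2416 - 11 = -7.7506
Step 2: Evaluate g(x).
g(2.2416) = 5*2.2416 - 8 = 3.208
Step 3: Compute Lagrangian.
L = -7.7506 + 13*3.208 = 33.9534


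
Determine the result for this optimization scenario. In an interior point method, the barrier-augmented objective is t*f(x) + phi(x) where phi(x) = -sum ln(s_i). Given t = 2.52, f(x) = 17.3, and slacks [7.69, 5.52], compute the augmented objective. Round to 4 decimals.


Step 1: Compute log-barrier.
ln values: [2.0399, 1.7084]
phi = -(2.0399 + 1.7084) = -3.7483
Step 2: Compute augmented objective.
t*f(x) = 2.52*17.3 = 43.596
Total = 43.596 - 3.7483 = 39.8477


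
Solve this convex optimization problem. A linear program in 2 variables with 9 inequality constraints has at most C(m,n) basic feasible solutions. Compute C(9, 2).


Each vertex corresponds to some choice of n active constraints out of m, so the number of vertices is at most C(m, n) = m! / (n!(m-n)!).
m = 9, n = 2
Numerator: 9 * 8
Denominator: 2! = 2
C(9, 2) = 36


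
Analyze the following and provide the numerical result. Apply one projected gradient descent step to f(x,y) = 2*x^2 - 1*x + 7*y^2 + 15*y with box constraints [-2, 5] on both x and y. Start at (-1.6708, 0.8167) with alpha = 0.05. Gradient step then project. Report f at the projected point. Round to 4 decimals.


Step 1: Compute gradient at (-1.6708, 0.8167).
grad_x = 2*2*-1.6708 - 1 = -7.6832
grad_y = 2*7*0.8167 + 15 = 26.4338
Step 2: Gradient step.
x_raw = -1.6708 - 0.05*-7.6832 = -1.2866
y_raw = 0.8167 - 0.05*26.4338 = -0.505
Step 3: Project onto [-2, 5].
x_proj = clip(-1.2866) = -1.2866
y_proj = clip(-0.505) = -0.505
Step 4: Evaluate f.
f(-1.2866, -0.505) = -1.1922


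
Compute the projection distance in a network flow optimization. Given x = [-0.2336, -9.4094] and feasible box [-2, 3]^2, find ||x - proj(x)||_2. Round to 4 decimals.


Project each component onto [-2, 3].
clip(-0.2336) = -0.2336, clip(-9.4094) = -2.0
Projection = [-0.2336, -2.0]
Squared diffs: [0.0, 54.8992]
Distance = sqrt(54.8992) = 7.4094


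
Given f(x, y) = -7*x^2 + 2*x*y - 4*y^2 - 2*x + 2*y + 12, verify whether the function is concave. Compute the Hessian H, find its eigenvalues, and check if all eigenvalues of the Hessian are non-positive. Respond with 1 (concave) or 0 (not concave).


The Hessian of f(x,y) = -7*x^2 + 2*x*y - 4*y^2 - 2*x + 2*y + 12 is:
H = [[-14, 2], [2, -8]]
Trace = -14 - 8 = -22
Determinant = -14*-8 - (2)^2 = 108
Discriminant = (-22)^2 - 4*108 = 52.0
Eigenvalues: lambda_1 = -14.6056, lambda_2 = -7.3944
The function is concave.

1


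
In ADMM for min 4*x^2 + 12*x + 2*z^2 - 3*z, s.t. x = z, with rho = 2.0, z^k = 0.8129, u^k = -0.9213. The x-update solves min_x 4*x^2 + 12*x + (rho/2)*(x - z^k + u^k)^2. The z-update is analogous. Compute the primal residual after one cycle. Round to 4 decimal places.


ADMM iteration with rho = 2.0, z^k = 0.8129, u^k = -0.9213
Step 1: x-update.
Minimize 4*x^2 + 12*x + (2.0/2)*(x - 0.8129 - 0.9213)^2
FOC: (2*4 + 2.0)*x = -12 + 2.0*(0.8129 + 0.9213)
x^{k+1} = -0.8532
Step 2: z-update.
Minimize 2*z^2 - 3*z + (2.0/2)*(-0.8532 - z - 0.9213)^2
FOC: (2*2 + 2.0)*z = 3 + 2.0*(-0.8532 - 0.9213)
z^{k+1} = -0.0915
Step 3: u-update.
u^{k+1} = -0.9213 - 0.8532 + 0.0915 = -1.683
Step 4: Primal residual = |-0.8532 + 0.0915| = 0.7617


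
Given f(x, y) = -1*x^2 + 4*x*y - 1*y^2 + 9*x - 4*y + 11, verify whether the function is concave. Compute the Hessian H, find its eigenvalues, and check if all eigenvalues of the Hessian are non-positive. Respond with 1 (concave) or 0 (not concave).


The Hessian of f(x,y) = -1*x^2 + 4*x*y - 1*y^2 + 9*x - 4*y + 11 is:
H = [[-2, 4], [4, -2]]
Trace = -2 - 2 = -4
Determinant = -2*-2 - (4)^2 = -12
Discriminant = (-4)^2 - 4*-12 = 64.0
Eigenvalues: lambda_1 = -6.0, lambda_2 = 2.0
The function is not concave.

0


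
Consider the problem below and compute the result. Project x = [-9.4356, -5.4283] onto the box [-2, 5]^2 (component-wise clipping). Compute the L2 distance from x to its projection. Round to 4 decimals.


Project each component onto [-2, 5].
clip(-9.4356) = -2.0, clip(-5.4283) = -2.0
Projection = [-2.0, -2.0]
Squared diffs: [55.2881, 11.7532]
Distance = sqrt(67.0413) = 8.1879


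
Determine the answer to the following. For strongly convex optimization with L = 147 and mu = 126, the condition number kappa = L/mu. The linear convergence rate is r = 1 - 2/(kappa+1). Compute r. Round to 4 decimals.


Step 1: Compute the condition number.
kappa = L/mu = 147/126 = 1.1667
Step 2: Compute the convergence rate.
r = 1 - 2/(kappa + 1) = 1 - 2*mu/(L + mu) = (L - mu)/(L + mu) = 21/273 = 0.0769


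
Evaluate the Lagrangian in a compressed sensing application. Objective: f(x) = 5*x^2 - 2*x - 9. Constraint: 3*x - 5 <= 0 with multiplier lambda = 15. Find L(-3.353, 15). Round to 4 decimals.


Step 1: Evaluate f(x).
f(-3.353) = 5*(-3.353)^2 - 2*(-3.353) - 9 = 53.919
Step 2: Evaluate g(x).
g(-3.353) = 3*-3.353 - 5 = -15.059
Step 3: Compute Lagrangian.
L = 53.919 + 15*-15.059 = -171.966


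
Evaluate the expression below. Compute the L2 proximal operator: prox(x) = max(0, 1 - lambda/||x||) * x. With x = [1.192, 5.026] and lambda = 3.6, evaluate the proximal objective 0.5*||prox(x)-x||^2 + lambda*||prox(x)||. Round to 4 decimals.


Step 1: Compute ||x||.
||x|| = 5.1654
Step 2: Compute scaling factor.
scale = max(0, 1 - 3.6/5.1654) = 0.3031
Step 3: prox(x) = [0.3612, 1.5232]
||prox(x)|| = 1.5654
Step 4: Proximal objective.
0.5*||prox-x||^2 = 6.48
lambda*||prox|| = 5.6354
Total = 12.1155


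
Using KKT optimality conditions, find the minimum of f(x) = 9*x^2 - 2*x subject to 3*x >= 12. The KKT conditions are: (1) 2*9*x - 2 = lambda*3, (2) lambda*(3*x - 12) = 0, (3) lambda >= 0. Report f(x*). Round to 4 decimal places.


Step 1: Try lambda = 0 (constraint inactive).
x_unc = 2/(2*9) = 0.1111
Check: 3*0.1111 = 0.3333 < 12 -- violated!
Step 2: Constraint must be active: 3*x = 12
x* = 12/3 = 4.0
lambda = (2*9*4.0 - 2)/3 = 23.3333
Step 3: Compute optimal value.
f(x*) = 9*4.0^2 - 2*4.0 = 136.0


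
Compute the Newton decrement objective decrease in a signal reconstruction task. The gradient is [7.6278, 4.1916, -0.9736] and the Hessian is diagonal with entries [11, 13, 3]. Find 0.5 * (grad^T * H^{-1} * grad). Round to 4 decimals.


Step 1: H is diagonal, so H^(-1) * g = [0.6934, 0.3224, -0.3245].
Step 2: g^T H^(-1) g = sum_i g_i^2 / H_ii
  = (7.6278)^2/11 + (4.1916)^2/13 + (-0.9736)^2/3
  = 5.2894 + 1.3515 + 0.316 = 6.9569
Step 3: Objective decrease = 0.5 * g^T H^(-1) g = 3.4784


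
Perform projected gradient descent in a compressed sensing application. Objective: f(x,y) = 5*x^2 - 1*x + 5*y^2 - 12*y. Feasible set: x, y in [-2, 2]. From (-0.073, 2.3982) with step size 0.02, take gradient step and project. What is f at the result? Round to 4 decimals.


Step 1: Compute gradient at (-0.073, 2.3982).
grad_x = 2*5*-0.073 - 1 = -1.73
grad_y = 2*5*2.3982 - 12 = 11.982
Step 2: Gradient step.
x_raw = -0.073 - 0.02*-1.73 = -0.0384
y_raw = 2.3982 - 0.02*11.982 = 2.1586
Step 3: Project onto [-2, 2].
x_proj = clip(-0.0384) = -0.0384
y_proj = clip(2.1586) = 2.0
Step 4: Evaluate f.
f(-0.0384, 2.0) = -3.9542


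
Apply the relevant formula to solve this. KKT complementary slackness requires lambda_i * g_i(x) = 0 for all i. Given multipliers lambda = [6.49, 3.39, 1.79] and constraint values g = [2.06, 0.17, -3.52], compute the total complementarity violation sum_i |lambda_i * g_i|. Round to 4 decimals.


KKT complementary slackness check:
lambda_1 * g_1 = 6.49 * 2.06 = 13.3694
lambda_2 * g_2 = 3.39 * 0.17 = 0.5763
lambda_3 * g_3 = 1.79 * -3.52 = -6.3008
Total violation = 13.3694 + 0.5763 + 6.3008 = 20.2465


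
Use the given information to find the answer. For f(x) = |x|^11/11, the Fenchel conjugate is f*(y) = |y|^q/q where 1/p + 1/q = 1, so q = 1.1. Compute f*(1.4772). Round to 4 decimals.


The conjugate exponent q satisfies 1/p + 1/q = 1.
p = 11, so q = 11/(11 - 1) = 1.1
|y|^q = 1.4772^1.1 = 1.536
f*(1.4772) = 1.536 / 1.1 = 1.3963


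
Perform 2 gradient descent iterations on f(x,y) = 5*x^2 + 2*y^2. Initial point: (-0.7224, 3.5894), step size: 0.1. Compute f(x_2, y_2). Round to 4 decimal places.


Gradient descent on f(x,y) = 5*x^2 + 2*y^2.
Starting point: (-0.7224, 3.5894), alpha = 0.1
Step 1: grad_x = 2*5*-0.7224 = -7.224, grad_y = 2*2*3.5894 = 14.3576
  x_1 = -0.7224 - 0.1*-7.224 = 0.0
  y_1 = 3.5894 - 0.1*14.3576 = 2.1536
Step 2: grad_x = 2*5*0.0 = 0.0, grad_y = 2*2*2.1536 = 8.6146
  x_2 = 0.0 - 0.1*0.0 = 0.0
  y_2 = 2.1536 - 0.1*8.6146 = 1.2922
f(0.0, 1.2922) = 5*0.0^2 + 2*1.2922^2 = 3.3395


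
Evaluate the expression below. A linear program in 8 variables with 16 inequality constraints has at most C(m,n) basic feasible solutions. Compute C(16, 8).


Each vertex corresponds to some choice of n active constraints out of m, so the number of vertices is at most C(m, n) = m! / (n!(m-n)!).
m = 16, n = 8
Numerator: 16 * 15 * 14 * 13 * 12 * 11 * 10 * 9
Denominator: 8! = 40320
C(16, 8) = 12870


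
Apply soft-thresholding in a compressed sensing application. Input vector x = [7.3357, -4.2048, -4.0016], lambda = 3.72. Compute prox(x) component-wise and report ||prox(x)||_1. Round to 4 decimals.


Soft-thresholding with lambda = 3.72:
prox(7.3357) = sign(7.3357)*max(|7.3357| - 3.72, 0) = 3.6157
prox(-4.2048) = sign(-4.2048)*max(|-4.2048| - 3.72, 0) = -0.4848
prox(-4.0016) = sign(-4.0016)*max(|-4.0016| - 3.72, 0) = -0.2816
prox(x) = [3.6157, -0.4848, -0.2816]
||prox(x)||_1 = 3.6157 + 0.4848 + 0.2816 = 4.3821


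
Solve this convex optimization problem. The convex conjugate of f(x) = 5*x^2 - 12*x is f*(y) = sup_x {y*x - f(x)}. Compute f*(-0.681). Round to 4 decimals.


f*(y) = sup_x {y*x - a*x^2 - b*x} = sup_x {(y-b)*x - a*x^2}
FOC: (y - b) - 2a*x = 0 => x* = (y - b)/(2a)
x* = (-0.681 + 12)/(2*5) = 1.1319
f*(-0.681) = (y-b)^2/(4a) = (-0.681 + 12)^2/(4*5)
= 128.1198/20 = 6.406


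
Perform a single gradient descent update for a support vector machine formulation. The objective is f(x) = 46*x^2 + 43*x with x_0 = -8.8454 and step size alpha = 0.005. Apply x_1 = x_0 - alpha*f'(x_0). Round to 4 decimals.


We compute the gradient at x_0 and apply the update.
f'(x) = 92*x + 43
f'(-8.8454) = 92*-8.8454 + 43 = -770.7768
x_1 = -8.8454 - 0.005*-770.7768 = -4.9915


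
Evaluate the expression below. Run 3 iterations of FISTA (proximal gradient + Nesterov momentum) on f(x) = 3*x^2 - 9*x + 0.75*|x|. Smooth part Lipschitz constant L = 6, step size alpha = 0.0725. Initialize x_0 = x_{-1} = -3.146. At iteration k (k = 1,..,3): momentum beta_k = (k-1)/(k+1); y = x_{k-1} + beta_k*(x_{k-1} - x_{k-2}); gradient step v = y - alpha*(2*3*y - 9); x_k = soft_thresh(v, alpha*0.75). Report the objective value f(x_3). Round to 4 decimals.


FISTA on f(x) = 3*x^2 - 9*x + 0.75*|x|
L = 6, alpha = 0.0725
Iteration 1: beta = 0.0, y = -3.146 + 0.0*(-3.146 + 3.146) = -3.146
  grad(y) = -27.876, v = y - alpha*grad = -1.125
  prox(v) = soft_thresh(-1.125, 0.0544) = -1.0706
Iteration 2: beta = 0.3333, y = -1.0706 + 0.3333*(-1.0706 + 3.146) = -0.3788
  grad(y) = -11.2729, v = y - alpha*grad = 0.4385
  prox(v) = soft_thresh(0.4385, 0.0544) = 0.3841
Iteration 3: beta = 0.5, y = 0.3841 + 0.5*(0.3841 + 1.0706) = 1.1114
  grad(y) = -2.3313, v = y - alpha*grad = 1.2805
  prox(v) = soft_thresh(1.2805, 0.0544) = 1.2261
f(x_3) = 3*1.2261^2 - 9*1.2261 + 0.75*|1.2261| = -5.6054


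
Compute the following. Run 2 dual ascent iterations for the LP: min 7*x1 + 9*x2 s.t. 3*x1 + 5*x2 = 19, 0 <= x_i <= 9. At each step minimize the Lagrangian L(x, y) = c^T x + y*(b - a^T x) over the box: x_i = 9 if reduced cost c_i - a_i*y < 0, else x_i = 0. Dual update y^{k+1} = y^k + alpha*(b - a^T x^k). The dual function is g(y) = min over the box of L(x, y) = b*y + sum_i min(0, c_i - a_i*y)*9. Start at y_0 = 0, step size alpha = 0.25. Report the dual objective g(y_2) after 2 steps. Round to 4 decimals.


Dual ascent for LP: min 7*x1 + 9*x2, 3*x1 + 5*x2 = 19, 0 <= x_i <= 9
Step 1: y^k = 0.0, reduced costs: (7.0, 9.0)
  x^k = (0.0, 0.0), subgradient = b - a^T x = 19.0
  y^{k+1} = 0.0 + 0.25*19.0 = 4.75
Step 2: y^k = 4.75, reduced costs: (-7.25, -14.75)
  x^k = (9.0, 9.0), subgradient = b - a^T x = -53.0
  y^{k+1} = 4.75 + 0.25*-53.0 = -8.5
Dual objective at y_2 = -8.5: reduced costs (32.5, 51.5), box minimizer x = (0.0, 0.0)
g(y_2) = b*y + (c1 - a1*y)*x1 + (c2 - a2*y)*x2 = 19*(-8.5) + 32.5*0.0 + 51.5*0.0 = -161.5 + 0.0 + 0.0 = -161.5


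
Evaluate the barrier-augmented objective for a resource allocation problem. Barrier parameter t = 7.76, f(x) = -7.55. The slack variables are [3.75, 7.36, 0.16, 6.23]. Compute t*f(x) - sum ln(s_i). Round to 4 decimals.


Step 1: Compute log-barrier.
ln values: [1.3218, 1.9961, -1.8326, 1.8294]
phi = -(1.3218 + 1.9961 - 1.8326 + 1.8294) = -3.3146
Step 2: Compute augmented objective.
t*f(x) = 7.76*-7.55 = -58.588
Total = -58.588 - 3.3146 = -61.9026


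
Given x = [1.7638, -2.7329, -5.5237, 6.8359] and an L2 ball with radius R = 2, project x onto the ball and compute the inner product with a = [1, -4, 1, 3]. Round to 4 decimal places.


Step 1: Compute ||x|| (intermediates to 6 decimals).
||x|| = sqrt(1.7638^2 + (-2.7329)^2 + (-5.5237)^2 + 6.8359^2) = 9.37126
Step 2: Project.
Since ||x|| > R, scale = R/||x|| = 2/9.37126 = 0.213418, proj(x) = scale * x
proj(x) = [0.376427, -0.58325, -1.178857, 1.458904]
Step 3: Dot product.
a^T * proj(x) = 1*0.376427 - 4*(-0.58325) + 1*(-1.178857) + 3*1.458904 = 5.9073


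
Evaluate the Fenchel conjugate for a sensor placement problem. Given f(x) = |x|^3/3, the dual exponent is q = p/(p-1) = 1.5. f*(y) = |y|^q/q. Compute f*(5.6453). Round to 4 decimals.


The conjugate exponent q satisfies 1/p + 1/q = 1.
p = 3, so q = 3/(3 - 1) = 1.5
|y|^q = 5.6453^1.5 = 13.4131
f*(5.6453) = 13.4131 / 1.5 = 8.9421


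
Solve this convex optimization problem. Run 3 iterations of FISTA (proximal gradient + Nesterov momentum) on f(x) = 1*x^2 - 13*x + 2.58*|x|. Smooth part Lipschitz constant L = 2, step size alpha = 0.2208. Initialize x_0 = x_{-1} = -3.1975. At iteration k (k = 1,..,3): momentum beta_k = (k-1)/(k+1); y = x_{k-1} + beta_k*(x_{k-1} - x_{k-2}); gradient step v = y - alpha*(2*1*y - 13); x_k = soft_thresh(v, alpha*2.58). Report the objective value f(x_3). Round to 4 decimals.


FISTA on f(x) = 1*x^2 - 13*x + 2.58*|x|
L = 2, alpha = 0.2208
Iteration 1: beta = 0.0, y = -3.1975 + 0.0*(-3.1975 + 3.1975) = -3.1975
  grad(y) = -19.395, v = y - alpha*grad = 1.0849
  prox(v) = soft_thresh(1.0849, 0.5697) = 0.5153
Iteration 2: beta = 0.3333, y = 0.5153 + 0.3333*(0.5153 + 3.1975) = 1.7528
  grad(y) = -9.4943, v = y - alpha*grad = 3.8492
  prox(v) = soft_thresh(3.8492, 0.5697) = 3.2795
Iteration 3: beta = 0.5, y = 3.2795 + 0.5*(3.2795 - 0.5153) = 4.6617
  grad(y) = -3.6767, v = y - alpha*grad = 5.4735
  prox(v) = soft_thresh(5.4735, 0.5697) = 4.9038
f(x_3) = 1*4.9038^2 - 13*4.9038 + 2.58*|4.9038| = -27.0503


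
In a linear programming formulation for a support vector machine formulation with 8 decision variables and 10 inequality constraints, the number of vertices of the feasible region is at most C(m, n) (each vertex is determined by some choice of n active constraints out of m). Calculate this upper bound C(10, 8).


Each vertex corresponds to some choice of n active constraints out of m, so the number of vertices is at most C(m, n) = m! / (n!(m-n)!).
m = 10, n = 8
Numerator: 10 * 9 * 8 * 7 * 6 * 5 * 4 * 3
Denominator: 8! = 40320
C(10, 8) = 45


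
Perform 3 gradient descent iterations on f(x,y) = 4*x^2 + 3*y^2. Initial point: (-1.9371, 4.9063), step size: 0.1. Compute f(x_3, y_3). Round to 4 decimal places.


Gradient descent on f(x,y) = 4*x^2 + 3*y^2.
Starting point: (-1.9371, 4.9063), alpha = 0.1
Step 1: grad_x = 2*4*-1.9371 = -15.4968, grad_y = 2*3*4.9063 = 29.4378
  x_1 = -1.9371 - 0.1*-15.4968 = -0.3874
  y_1 = 4.9063 - 0.1*29.4378 = 1.9625
Step 2: grad_x = 2*4*-0.3874 = -3.0994, grad_y = 2*3*1.9625 = 11.7751
  x_2 = -0.3874 - 0.1*-3.0994 = -0.0775
  y_2 = 1.9625 - 0.1*11.7751 = 0.785
Step 3: grad_x = 2*4*-0.0775 = -0.6199, grad_y = 2*3*0.785 = 4.71
  x_3 = -0.0775 - 0.1*-0.6199 = -0.0155
  y_3 = 0.785 - 0.1*4.71 = 0.314
f(-0.0155, 0.314) = 4*(-0.0155)^2 + 3*0.314^2 = 0.2968


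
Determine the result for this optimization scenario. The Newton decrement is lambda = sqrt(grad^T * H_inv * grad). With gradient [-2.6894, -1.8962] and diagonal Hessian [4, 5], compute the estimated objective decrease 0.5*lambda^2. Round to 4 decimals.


Step 1: H is diagonal, so H^(-1) * g = [-0.6724, -0.3792].
Step 2: g^T H^(-1) g = sum_i g_i^2 / H_ii
  = (-2.6894)^2/4 + (-1.8962)^2/5
  = 1.8082 + 0.7191 = 2.5273
Step 3: Objective decrease = 0.5 * g^T H^(-1) g = 1.2637


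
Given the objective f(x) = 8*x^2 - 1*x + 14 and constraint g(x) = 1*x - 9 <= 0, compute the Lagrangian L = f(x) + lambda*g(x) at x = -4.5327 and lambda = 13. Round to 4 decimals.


Step 1: Evaluate f(x).
f(-4.5327) = 8*(-4.5327)^2 - 1*(-4.5327) + 14 = 182.8957
Step 2: Evaluate g(x).
g(-4.5327) = 1*-4.5327 - 9 = -13.5327
Step 3: Compute Lagrangian.
L = 182.8957 + 13*-13.5327 = 6.9706


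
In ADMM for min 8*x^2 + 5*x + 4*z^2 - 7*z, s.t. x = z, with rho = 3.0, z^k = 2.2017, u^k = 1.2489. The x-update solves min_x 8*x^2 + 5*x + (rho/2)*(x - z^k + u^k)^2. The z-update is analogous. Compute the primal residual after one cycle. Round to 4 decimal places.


ADMM iteration with rho = 3.0, z^k = 2.2017, u^k = 1.2489
Step 1: x-update.
Minimize 8*x^2 + 5*x + (3.0/2)*(x - 2.2017 + 1.2489)^2
FOC: (2*8 + 3.0)*x = -5 + 3.0*(2.2017 - 1.2489)
x^{k+1} = -0.1127
Step 2: z-update.
Minimize 4*z^2 - 7*z + (3.0/2)*(-0.1127 - z + 1.2489)^2
FOC: (2*4 + 3.0)*z = 7 + 3.0*(-0.1127 + 1.2489)
z^{k+1} = 0.9462
Step 3: u-update.
u^{k+1} = 1.2489 - 0.1127 - 0.9462 = 0.19
Step 4: Primal residual = |-0.1127 - 0.9462| = 1.0589


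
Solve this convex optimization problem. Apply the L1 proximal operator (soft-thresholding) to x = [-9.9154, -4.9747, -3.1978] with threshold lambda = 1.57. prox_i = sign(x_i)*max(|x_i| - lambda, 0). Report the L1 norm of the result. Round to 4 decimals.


Soft-thresholding with lambda = 1.57:
prox(-9.9154) = sign(-9.9154)*max(|-9.9154| - 1.57, 0) = -8.3454
prox(-4.9747) = sign(-4.9747)*max(|-4.9747| - 1.57, 0) = -3.4047
prox(-3.1978) = sign(-3.1978)*max(|-3.1978| - 1.57, 0) = -1.6278
prox(x) = [-8.3454, -3.4047, -1.6278]
||prox(x)||_1 = 8.3454 + 3.4047 + 1.6278 = 13.3779


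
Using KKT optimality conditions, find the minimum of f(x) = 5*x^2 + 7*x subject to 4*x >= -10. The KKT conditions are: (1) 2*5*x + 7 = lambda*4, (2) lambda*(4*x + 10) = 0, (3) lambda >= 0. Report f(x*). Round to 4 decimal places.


Step 1: Try lambda = 0 (constraint inactive).
Stationarity: 2*5*x + 7 = 0
x* = -7/(2*5) = -0.7
Check constraint: 4*-0.7 = -2.8 >= -10 -- satisfied.
Step 2: Compute optimal value.
f(x*) = 5*(-0.7)^2 + 7*(-0.7) = -2.45


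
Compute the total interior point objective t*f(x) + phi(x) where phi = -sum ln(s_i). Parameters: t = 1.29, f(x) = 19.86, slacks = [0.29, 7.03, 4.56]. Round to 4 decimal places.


Step 1: Compute log-barrier.
ln values: [-1.2379, 1.9502, 1.5173]
phi = -(-1.2379 + 1.9502 + 1.5173) = -2.2296
Step 2: Compute augmented objective.
t*f(x) = 1.29*19.86 = 25.6194
Total = 25.6194 - 2.2296 = 23.3898


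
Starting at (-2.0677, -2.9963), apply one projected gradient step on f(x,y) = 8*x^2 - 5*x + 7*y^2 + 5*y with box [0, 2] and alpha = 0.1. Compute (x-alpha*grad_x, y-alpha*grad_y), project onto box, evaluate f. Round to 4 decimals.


Step 1: Compute gradient at (-2.0677, -2.9963).
grad_x = 2*8*-2.0677 - 5 = -38.0832
grad_y = 2*7*-2.9963 + 5 = -36.9482
Step 2: Gradient step.
x_raw = -2.0677 - 0.1*-38.0832 = 1.7406
y_raw = -2.9963 - 0.1*-36.9482 = 0.6985
Step 3: Project onto [0, 2].
x_proj = clip(1.7406) = 1.7406
y_proj = clip(0.6985) = 0.6985
Step 4: Evaluate f.
f(1.7406, 0.6985) = 22.4431


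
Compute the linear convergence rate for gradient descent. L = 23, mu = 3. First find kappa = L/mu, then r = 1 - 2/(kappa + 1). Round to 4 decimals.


Step 1: Compute the condition number.
kappa = L/mu = 23/3 = 7.6667
Step 2: Compute the convergence rate.
r = 1 - 2/(kappa + 1) = 1 - 2*mu/(L + mu) = (L - mu)/(L + mu) = 20/26 = 0.7692


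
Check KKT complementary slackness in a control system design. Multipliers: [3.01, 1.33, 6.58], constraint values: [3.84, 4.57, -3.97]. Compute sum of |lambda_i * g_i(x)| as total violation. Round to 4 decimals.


KKT complementary slackness check:
lambda_1 * g_1 = 3.01 * 3.84 = 11.5584
lambda_2 * g_2 = 1.33 * 4.57 = 6.0781
lambda_3 * g_3 = 6.58 * -3.97 = -26.1226
Total violation = 11.5584 + 6.0781 + 26.1226 = 43.7591


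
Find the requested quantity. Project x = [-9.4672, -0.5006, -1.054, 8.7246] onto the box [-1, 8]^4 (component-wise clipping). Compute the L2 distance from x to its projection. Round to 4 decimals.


Project each component onto [-1, 8].
clip(-9.4672) = -1.0, clip(-0.5006) = -0.5006, clip(-1.054) = -1.0, clip(8.7246) = 8.0
Projection = [-1.0, -0.5006, -1.0, 8.0]
Squared diffs: [71.6935, 0.0, 0.0029, 0.525]
Distance = sqrt(72.2214) = 8.4983


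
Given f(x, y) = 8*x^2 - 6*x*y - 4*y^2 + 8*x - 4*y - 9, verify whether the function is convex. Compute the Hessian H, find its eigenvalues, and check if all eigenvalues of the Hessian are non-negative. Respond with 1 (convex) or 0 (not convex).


The Hessian of f(x,y) = 8*x^2 - 6*x*y - 4*y^2 + 8*x - 4*y - 9 is:
H = [[16, -6], [-6, -8]]
Trace = 16 - 8 = 8
Determinant = 16*-8 - (-6)^2 = -164
Discriminant = (8)^2 - 4*-164 = 720.0
Eigenvalues: lambda_1 = -9.4164, lambda_2 = 17.4164
The function is not convex.

0


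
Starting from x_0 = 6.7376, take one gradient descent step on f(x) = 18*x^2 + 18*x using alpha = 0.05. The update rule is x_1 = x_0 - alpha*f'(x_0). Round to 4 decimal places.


We compute the gradient at x_0 and apply the update.
f'(x) = 36*x + 18
f'(6.7376) = 36*6.7376 + 18 = 260.5536
x_1 = 6.7376 - 0.05*260.5536 = -6.2901


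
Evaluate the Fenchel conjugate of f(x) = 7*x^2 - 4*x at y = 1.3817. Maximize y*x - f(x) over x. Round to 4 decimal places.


f*(y) = sup_x {y*x - a*x^2 - b*x} = sup_x {(y-b)*x - a*x^2}
FOC: (y - b) - 2a*x = 0 => x* = (y - b)/(2a)
x* = (1.3817 + 4)/(2*7) = 0.3844
f*(1.3817) = (y-b)^2/(4a) = (1.3817 + 4)^2/(4*7)
= 28.9627/28 = 1.0344


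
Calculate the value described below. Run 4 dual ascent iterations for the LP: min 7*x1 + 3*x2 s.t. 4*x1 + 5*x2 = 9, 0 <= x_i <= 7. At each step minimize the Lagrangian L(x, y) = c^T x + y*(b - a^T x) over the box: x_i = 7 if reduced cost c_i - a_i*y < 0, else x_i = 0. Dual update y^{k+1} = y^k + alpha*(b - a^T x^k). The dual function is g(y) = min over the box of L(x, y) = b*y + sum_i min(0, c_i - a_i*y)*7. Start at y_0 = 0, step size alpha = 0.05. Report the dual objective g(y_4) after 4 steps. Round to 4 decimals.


Dual ascent for LP: min 7*x1 + 3*x2, 4*x1 + 5*x2 = 9, 0 <= x_i <= 7
Step 1: y^k = 0.0, reduced costs: (7.0, 3.0)
  x^k = (0.0, 0.0), subgradient = b - a^T x = 9.0
  y^{k+1} = 0.0 + 0.05*9.0 = 0.45
Step 2: y^k = 0.45, reduced costs: (5.2, 0.75)
  x^k = (0.0, 0.0), subgradient = b - a^T x = 9.0
  y^{k+1} = 0.45 + 0.05*9.0 = 0.9
Step 3: y^k = 0.9, reduced costs: (3.4, -1.5)
  x^k = (0.0, 7.0), subgradient = b - a^T x = -26.0
  y^{k+1} = 0.9 + 0.05*-26.0 = -0.4
Step 4: y^k = -0.4, reduced costs: (8.6, 5.0)
  x^k = (0.0, 0.0), subgradient = b - a^T x = 9.0
  y^{k+1} = -0.4 + 0.05*9.0 = 0.05
Dual objective at y_4 = 0.05: reduced costs (6.8, 2.75), box minimizer x = (0.0, 0.0)
g(y_4) = b*y + (c1 - a1*y)*x1 + (c2 - a2*y)*x2 = 9*0.05 + 6.8*0.0 + 2.75*0.0 = 0.45 + 0.0 + 0.0 = 0.45


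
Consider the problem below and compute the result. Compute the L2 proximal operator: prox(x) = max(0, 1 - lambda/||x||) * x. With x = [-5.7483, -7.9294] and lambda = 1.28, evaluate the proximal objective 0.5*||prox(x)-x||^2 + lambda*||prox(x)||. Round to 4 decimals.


Step 1: Compute ||x||.
||x|| = 9.7938
Step 2: Compute scaling factor.
scale = max(0, 1 - 1.28/9.7938) = 0.8693
Step 3: prox(x) = [-4.997, -6.8931]
||prox(x)|| = 8.5138
Step 4: Proximal objective.
0.5*||prox-x||^2 = 0.8192
lambda*||prox|| = 10.8977
Total = 11.7169


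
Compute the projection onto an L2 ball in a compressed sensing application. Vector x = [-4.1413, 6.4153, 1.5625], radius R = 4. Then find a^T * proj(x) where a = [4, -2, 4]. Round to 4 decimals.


Step 1: Compute ||x|| (intermediates to 6 decimals).
||x|| = sqrt((-4.1413)^2 + 6.4153^2 + 1.5625^2) = 7.79409
Step 2: Project.
Since ||x|| > R, scale = R/||x|| = 4/7.79409 = 0.513209, proj(x) = scale * x
proj(x) = [-2.125352, 3.29239, 0.801889]
Step 3: Dot product.
a^T * proj(x) = 4*(-2.125352) - 2*3.29239 + 4*0.801889 = -11.8786


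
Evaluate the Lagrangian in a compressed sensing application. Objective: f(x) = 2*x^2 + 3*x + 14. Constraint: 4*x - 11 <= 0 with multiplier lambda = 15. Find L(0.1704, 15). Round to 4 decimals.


Step 1: Evaluate f(x).
f(0.1704) = 2*0.1704^2 + 3*0.1704 + 14 = 14.5693
Step 2: Evaluate g(x).
g(0.1704) = 4*0.1704 - 11 = -10.3184
Step 3: Compute Lagrangian.
L = 14.5693 + 15*-10.3184 = -140.2067


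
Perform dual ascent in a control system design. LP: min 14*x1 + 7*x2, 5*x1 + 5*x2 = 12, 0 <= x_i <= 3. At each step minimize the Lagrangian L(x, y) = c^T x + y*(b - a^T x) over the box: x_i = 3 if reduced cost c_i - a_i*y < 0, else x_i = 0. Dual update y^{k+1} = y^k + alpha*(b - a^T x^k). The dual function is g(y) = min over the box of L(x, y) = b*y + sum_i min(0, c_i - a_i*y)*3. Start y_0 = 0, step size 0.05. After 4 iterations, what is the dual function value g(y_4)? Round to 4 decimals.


Dual ascent for LP: min 14*x1 + 7*x2, 5*x1 + 5*x2 = 12, 0 <= x_i <= 3
Step 1: y^k = 0.0, reduced costs: (14.0, 7.0)
  x^k = (0.0, 0.0), subgradient = b - a^T x = 12.0
  y^{k+1} = 0.0 + 0.05*12.0 = 0.6
Step 2: y^k = 0.6, reduced costs: (11.0, 4.0)
  x^k = (0.0, 0.0), subgradient = b - a^T x = 12.0
  y^{k+1} = 0.6 + 0.05*12.0 = 1.2
Step 3: y^k = 1.2, reduced costs: (8.0, 1.0)
  x^k = (0.0, 0.0), subgradient = b - a^T x = 12.0
  y^{k+1} = 1.2 + 0.05*12.0 = 1.8
Step 4: y^k = 1.8, reduced costs: (5.0, -2.0)
  x^k = (0.0, 3.0), subgradient = b - a^T x = -3.0
  y^{k+1} = 1.8 + 0.05*-3.0 = 1.65
Dual objective at y_4 = 1.65: reduced costs (5.75, -1.25), box minimizer x = (0.0, 3.0)
g(y_4) = b*y + (c1 - a1*y)*x1 + (c2 - a2*y)*x2 = 12*1.65 + 5.75*0.0 + (-1.25)*3.0 = 19.8 + 0.0 - 3.75 = 16.05


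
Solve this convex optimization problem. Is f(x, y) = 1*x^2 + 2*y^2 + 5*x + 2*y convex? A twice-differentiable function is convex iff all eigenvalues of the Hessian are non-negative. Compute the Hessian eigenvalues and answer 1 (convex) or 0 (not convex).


The Hessian of f(x,y) = 1*x^2 + 2*y^2 + 5*x + 2*y is:
H = [[2, 0], [0, 4]]
Trace = 2 + 4 = 6
Determinant = 2*4 - (0)^2 = 8
Discriminant = (6)^2 - 4*8 = 4.0
Eigenvalues: lambda_1 = 2.0, lambda_2 = 4.0
The function is convex.

1


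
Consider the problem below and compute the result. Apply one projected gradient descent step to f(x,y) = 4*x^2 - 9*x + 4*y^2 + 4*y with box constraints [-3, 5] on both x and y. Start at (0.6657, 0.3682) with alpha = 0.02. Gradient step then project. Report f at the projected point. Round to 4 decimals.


Step 1: Compute gradient at (0.6657, 0.3682).
grad_x = 2*4*0.6657 - 9 = -3.6744
grad_y = 2*4*0.3682 + 4 = 6.9456
Step 2: Gradient step.
x_raw = 0.6657 - 0.02*-3.6744 = 0.7392
y_raw = 0.3682 - 0.02*6.9456 = 0.2293
Step 3: Project onto [-3, 5].
x_proj = clip(0.7392) = 0.7392
y_proj = clip(0.2293) = 0.2293
Step 4: Evaluate f.
f(0.7392, 0.2293) = -3.3397


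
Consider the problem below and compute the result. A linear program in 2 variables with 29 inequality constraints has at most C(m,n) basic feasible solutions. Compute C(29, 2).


Each vertex corresponds to some choice of n active constraints out of m, so the number of vertices is at most C(m, n) = m! / (n!(m-n)!).
m = 29, n = 2
Numerator: 29 * 28
Denominator: 2! = 2
C(29, 2) = 406


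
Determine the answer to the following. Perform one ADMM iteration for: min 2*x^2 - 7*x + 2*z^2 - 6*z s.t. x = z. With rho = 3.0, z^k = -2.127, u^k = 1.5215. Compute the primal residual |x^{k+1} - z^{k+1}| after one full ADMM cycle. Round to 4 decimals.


ADMM iteration with rho = 3.0, z^k = -2.127, u^k = 1.5215
Step 1: x-update.
Minimize 2*x^2 - 7*x + (3.0/2)*(x + 2.127 + 1.5215)^2
FOC: (2*2 + 3.0)*x = 7 + 3.0*(-2.127 - 1.5215)
x^{k+1} = -0.5636
Step 2: z-update.
Minimize 2*z^2 - 6*z + (3.0/2)*(-0.5636 - z + 1.5215)^2
FOC: (2*2 + 3.0)*z = 6 + 3.0*(-0.5636 + 1.5215)
z^{k+1} = 1.2677
Step 3: u-update.
u^{k+1} = 1.5215 - 0.5636 - 1.2677 = -0.3098
Step 4: Primal residual = |-0.5636 - 1.2677| = 1.8313


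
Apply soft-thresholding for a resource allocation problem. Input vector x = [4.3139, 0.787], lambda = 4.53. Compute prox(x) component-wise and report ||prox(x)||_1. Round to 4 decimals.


Soft-thresholding with lambda = 4.53:
prox(4.3139) = sign(4.3139)*max(|4.3139| - 4.53, 0) = 0.0
prox(0.787) = sign(0.787)*max(|0.787| - 4.53, 0) = 0.0
prox(x) = [0.0, 0.0]
||prox(x)||_1 = 0.0 + 0.0 = 0.0


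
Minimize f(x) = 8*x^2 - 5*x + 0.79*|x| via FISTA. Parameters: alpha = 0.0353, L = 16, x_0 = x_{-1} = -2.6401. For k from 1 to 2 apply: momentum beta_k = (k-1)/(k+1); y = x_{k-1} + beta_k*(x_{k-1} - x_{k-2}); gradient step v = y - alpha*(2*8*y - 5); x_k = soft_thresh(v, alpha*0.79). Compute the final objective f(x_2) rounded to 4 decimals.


FISTA on f(x) = 8*x^2 - 5*x + 0.79*|x|
L = 16, alpha = 0.0353
Iteration 1: beta = 0.0, y = -2.6401 + 0.0*(-2.6401 + 2.6401) = -2.6401
  grad(y) = -47.2416, v = y - alpha*grad = -0.9725
  prox(v) = soft_thresh(-0.9725, 0.0279) = -0.9446
Iteration 2: beta = 0.3333, y = -0.9446 + 0.3333*(-0.9446 + 2.6401) = -0.3794
  grad(y) = -11.0706, v = y - alpha*grad = 0.0114
  prox(v) = soft_thresh(0.0114, 0.0279) = 0.0
f(x_2) = 8*0.0^2 - 5*0.0 + 0.79*|0.0| = 0.0


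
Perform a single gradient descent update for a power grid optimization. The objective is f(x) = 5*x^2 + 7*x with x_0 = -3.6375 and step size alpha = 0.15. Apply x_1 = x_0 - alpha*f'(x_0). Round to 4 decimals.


We compute the gradient at x_0 and apply the update.
f'(x) = 10*x + 7
f'(-3.6375) = 10*-3.6375 + 7 = -29.375
x_1 = -3.6375 - 0.15*-29.375 = 0.7688


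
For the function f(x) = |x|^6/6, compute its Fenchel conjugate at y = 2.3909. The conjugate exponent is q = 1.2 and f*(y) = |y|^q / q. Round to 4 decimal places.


The conjugate exponent q satisfies 1/p + 1/q = 1.
p = 6, so q = 6/(6 - 1) = 1.2
|y|^q = 2.3909^1.2 = 2.8463
f*(2.3909) = 2.8463 / 1.2 = 2.3719


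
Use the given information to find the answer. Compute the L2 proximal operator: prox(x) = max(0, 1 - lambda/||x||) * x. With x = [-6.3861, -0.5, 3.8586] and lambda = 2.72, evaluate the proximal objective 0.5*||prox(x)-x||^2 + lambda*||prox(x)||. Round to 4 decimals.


Step 1: Compute ||x||.
||x|| = 7.478
Step 2: Compute scaling factor.
scale = max(0, 1 - 2.72/7.478) = 0.6363
Step 3: prox(x) = [-4.0633, -0.3181, 2.4551]
||prox(x)|| = 4.758
Step 4: Proximal objective.
0.5*||prox-x||^2 = 3.6992
lambda*||prox|| = 12.9418
Total = 16.6411


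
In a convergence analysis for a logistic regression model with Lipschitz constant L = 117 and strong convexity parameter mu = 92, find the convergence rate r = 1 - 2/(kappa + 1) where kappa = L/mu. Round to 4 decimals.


Step 1: Compute the condition number.
kappa = L/mu = 117/92 = 1.2717
Step 2: Compute the convergence rate.
r = 1 - 2/(kappa + 1) = 1 - 2*mu/(L + mu) = (L - mu)/(L + mu) = 25/209 = 0.1196


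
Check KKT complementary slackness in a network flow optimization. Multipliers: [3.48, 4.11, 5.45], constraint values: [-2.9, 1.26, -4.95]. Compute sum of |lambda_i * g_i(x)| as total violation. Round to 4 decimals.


KKT complementary slackness check:
lambda_1 * g_1 = 3.48 * -2.9 = -10.092
lambda_2 * g_2 = 4.11 * 1.26 = 5.1786
lambda_3 * g_3 = 5.45 * -4.95 = -26.9775
Total violation = 10.092 + 5.1786 + 26.9775 = 42.2481


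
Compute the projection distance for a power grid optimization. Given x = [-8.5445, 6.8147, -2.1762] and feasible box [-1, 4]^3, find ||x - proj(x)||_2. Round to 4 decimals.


Project each component onto [-1, 4].
clip(-8.5445) = -1.0, clip(6.8147) = 4.0, clip(-2.1762) = -1.0
Projection = [-1.0, 4.0, -1.0]
Squared diffs: [56.9195, 7.9225, 1.3834]
Distance = sqrt(66.2254) = 8.1379
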